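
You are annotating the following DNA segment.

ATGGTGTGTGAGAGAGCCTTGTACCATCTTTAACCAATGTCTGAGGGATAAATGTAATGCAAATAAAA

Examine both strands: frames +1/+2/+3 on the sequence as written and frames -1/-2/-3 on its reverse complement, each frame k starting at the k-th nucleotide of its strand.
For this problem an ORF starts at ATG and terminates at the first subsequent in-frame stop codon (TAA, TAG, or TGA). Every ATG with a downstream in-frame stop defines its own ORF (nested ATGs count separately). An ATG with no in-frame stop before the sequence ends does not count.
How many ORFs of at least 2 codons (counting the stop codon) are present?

Reverse complement (5'→3'): TTTTATTTGCATTACATTTATCCCTCAGACATTGGTTAAAGATGGTACAAGGCTCTCTCACACACCAT
Frame +1: ATG GTG TGT GAG AGA GCC TTG TAC CAT CTT TAA CCA ATG TCT GAG GGA TAA ATG TAA TGC AAA TAA — ATG at 1, stop TAA at 31 → 33 nt; ATG at 37, stop TAA at 49 → 15 nt; ATG at 52, stop TAA at 55 → 6 nt.
Frame +2: TGG TGT GTG AGA GAG CCT TGT ACC ATC TTT AAC CAA TGT CTG AGG GAT AAA TGT AAT GCA AAT AAA — no ATG→stop ORF.
Frame +3: GGT GTG TGA GAG AGC CTT GTA CCA TCT TTA ACC AAT GTC TGA GGG ATA AAT GTA ATG CAA ATA AAA — no ATG→stop ORF.
Frame -1: TTT TAT TTG CAT TAC ATT TAT CCC TCA GAC ATT GGT TAA AGA TGG TAC AAG GCT CTC TCA CAC ACC — no ATG→stop ORF.
Frame -2: TTT ATT TGC ATT ACA TTT ATC CCT CAG ACA TTG GTT AAA GAT GGT ACA AGG CTC TCT CAC ACA CCA — no ATG→stop ORF.
Frame -3: TTA TTT GCA TTA CAT TTA TCC CTC AGA CAT TGG TTA AAG ATG GTA CAA GGC TCT CTC ACA CAC CAT — no ATG→stop ORF.
ORFs ≥ 2 codons: frame +1 1–33 (11 codons), frame +1 37–51 (5 codons), frame +1 52–57 (2 codons). Count = 3.

3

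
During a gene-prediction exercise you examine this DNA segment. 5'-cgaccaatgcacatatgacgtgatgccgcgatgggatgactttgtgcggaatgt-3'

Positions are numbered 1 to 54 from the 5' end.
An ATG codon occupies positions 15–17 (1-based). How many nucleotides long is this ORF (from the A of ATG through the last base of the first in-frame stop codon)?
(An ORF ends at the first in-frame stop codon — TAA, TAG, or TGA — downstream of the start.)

Codons from position 15: ATG (15–17), ACG (18–20), TGA (21–23).
TGA is the first in-frame stop; ORF spans 15–23, 9 nucleotides.

9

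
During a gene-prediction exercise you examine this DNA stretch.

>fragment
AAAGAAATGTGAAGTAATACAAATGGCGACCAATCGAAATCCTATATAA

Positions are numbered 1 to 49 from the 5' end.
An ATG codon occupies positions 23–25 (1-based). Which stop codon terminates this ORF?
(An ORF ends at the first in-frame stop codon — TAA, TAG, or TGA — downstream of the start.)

TAA

Codons from position 23: ATG (23–25), GCG (26–28), ACC (29–31), AAT (32–34), CGA (35–37), AAT (38–40), CCT (41–43), ATA (44–46), TAA (47–49).
The first in-frame stop codon is TAA.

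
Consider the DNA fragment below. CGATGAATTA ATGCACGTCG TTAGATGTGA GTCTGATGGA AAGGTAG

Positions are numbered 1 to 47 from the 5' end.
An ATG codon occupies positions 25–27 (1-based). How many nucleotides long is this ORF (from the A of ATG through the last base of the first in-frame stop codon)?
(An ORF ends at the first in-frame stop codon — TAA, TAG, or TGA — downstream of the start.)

6

Codons from position 25: ATG (25–27), TGA (28–30).
TGA is the first in-frame stop; ORF spans 25–30, 6 nucleotides.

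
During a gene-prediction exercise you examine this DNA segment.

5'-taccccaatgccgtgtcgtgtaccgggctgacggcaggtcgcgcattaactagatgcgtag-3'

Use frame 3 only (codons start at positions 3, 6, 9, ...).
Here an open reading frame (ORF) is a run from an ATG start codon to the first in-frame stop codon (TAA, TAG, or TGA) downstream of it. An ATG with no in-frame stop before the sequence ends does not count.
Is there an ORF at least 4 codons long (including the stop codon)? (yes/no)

Frame 3: CCC CAA TGC CGT GTC GTG TAC CGG GCT GAC GGC AGG TCG CGC ATT AAC TAG ATG CGT — no ATG→stop ORF.
Largest ORF found is 0 codons < 4, so no.

no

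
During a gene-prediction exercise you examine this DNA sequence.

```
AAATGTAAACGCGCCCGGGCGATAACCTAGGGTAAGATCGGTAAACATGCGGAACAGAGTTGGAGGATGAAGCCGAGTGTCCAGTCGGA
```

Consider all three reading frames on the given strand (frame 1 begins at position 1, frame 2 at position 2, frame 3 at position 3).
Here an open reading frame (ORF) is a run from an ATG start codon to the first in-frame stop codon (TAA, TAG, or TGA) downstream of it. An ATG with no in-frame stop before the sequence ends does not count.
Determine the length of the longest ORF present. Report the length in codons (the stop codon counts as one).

8

Frame 1: AAA TGT AAA CGC GCC CGG GCG ATA ACC TAG GGT AAG ATC GGT AAA CAT GCG GAA CAG AGT TGG AGG ATG AAG CCG AGT GTC CAG TCG — no ATG→stop ORF.
Frame 2: AAT GTA AAC GCG CCC GGG CGA TAA CCT AGG GTA AGA TCG GTA AAC ATG CGG AAC AGA GTT GGA GGA TGA AGC CGA GTG TCC AGT CGG — ATG at 47, stop TGA at 68 → 24 nt.
Frame 3: ATG TAA ACG CGC CCG GGC GAT AAC CTA GGG TAA GAT CGG TAA ACA TGC GGA ACA GAG TTG GAG GAT GAA GCC GAG TGT CCA GTC GGA — ATG at 3, stop TAA at 6 → 6 nt.
Longest: frame 2, positions 47–70, 24 nt = 8 codons = 7 aa. → 8 codons.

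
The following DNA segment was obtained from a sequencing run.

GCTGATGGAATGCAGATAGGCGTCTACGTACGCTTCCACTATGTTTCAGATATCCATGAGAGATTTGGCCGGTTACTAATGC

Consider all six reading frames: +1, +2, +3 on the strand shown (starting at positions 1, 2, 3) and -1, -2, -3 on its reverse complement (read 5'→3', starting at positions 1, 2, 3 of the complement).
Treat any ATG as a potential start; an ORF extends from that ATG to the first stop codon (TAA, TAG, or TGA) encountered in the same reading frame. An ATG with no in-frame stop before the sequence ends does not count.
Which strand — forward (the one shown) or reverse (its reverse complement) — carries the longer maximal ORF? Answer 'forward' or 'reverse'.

Reverse complement (5'→3'): GCATTAGTAACCGGCCAAATCTCTCATGGATATCTGAAACATAGTGGAAGCGTACGTAGACGCCTATCTGCATTCCATCAGC
Frame +1: GCT GAT GGA ATG CAG ATA GGC GTC TAC GTA CGC TTC CAC TAT GTT TCA GAT ATC CAT GAG AGA TTT GGC CGG TTA CTA ATG — no ATG→stop ORF.
Frame +2: CTG ATG GAA TGC AGA TAG GCG TCT ACG TAC GCT TCC ACT ATG TTT CAG ATA TCC ATG AGA GAT TTG GCC GGT TAC TAA TGC — ATG at 5, stop TAG at 17 → 15 nt; ATG at 41, stop TAA at 77 → 39 nt; ATG at 56, stop TAA at 77 → 24 nt.
Frame +3: TGA TGG AAT GCA GAT AGG CGT CTA CGT ACG CTT CCA CTA TGT TTC AGA TAT CCA TGA GAG ATT TGG CCG GTT ACT AAT — no ATG→stop ORF.
Frame -1: GCA TTA GTA ACC GGC CAA ATC TCT CAT GGA TAT CTG AAA CAT AGT GGA AGC GTA CGT AGA CGC CTA TCT GCA TTC CAT CAG — no ATG→stop ORF.
Frame -2: CAT TAG TAA CCG GCC AAA TCT CTC ATG GAT ATC TGA AAC ATA GTG GAA GCG TAC GTA GAC GCC TAT CTG CAT TCC ATC AGC — ATG at 26, stop TGA at 35 → 12 nt.
Frame -3: ATT AGT AAC CGG CCA AAT CTC TCA TGG ATA TCT GAA ACA TAG TGG AAG CGT ACG TAG ACG CCT ATC TGC ATT CCA TCA — no ATG→stop ORF.
Forward-strand max 39 nt; reverse-strand max 12 nt. The forward strand has the longer ORF.

forward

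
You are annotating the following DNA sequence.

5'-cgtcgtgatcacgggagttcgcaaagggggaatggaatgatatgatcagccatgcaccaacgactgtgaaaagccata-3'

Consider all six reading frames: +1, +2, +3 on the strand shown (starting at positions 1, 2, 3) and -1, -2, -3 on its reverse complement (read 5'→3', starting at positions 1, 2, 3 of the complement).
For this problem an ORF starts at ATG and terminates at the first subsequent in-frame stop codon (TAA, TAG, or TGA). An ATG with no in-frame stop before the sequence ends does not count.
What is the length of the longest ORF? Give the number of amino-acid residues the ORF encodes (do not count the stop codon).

Reverse complement (5'→3'): TATGGCTTTTCACAGTCGTTGGTGCATGGCTGATCATATCATTCCATTCCCCCTTTGCGAACTCCCGTGATCACGACG
Frame +1: CGT CGT GAT CAC GGG AGT TCG CAA AGG GGG AAT GGA ATG ATA TGA TCA GCC ATG CAC CAA CGA CTG TGA AAA GCC ATA — ATG at 37, stop TGA at 43 → 9 nt; ATG at 52, stop TGA at 67 → 18 nt.
Frame +2: GTC GTG ATC ACG GGA GTT CGC AAA GGG GGA ATG GAA TGA TAT GAT CAG CCA TGC ACC AAC GAC TGT GAA AAG CCA — ATG at 32, stop TGA at 38 → 9 nt.
Frame +3: TCG TGA TCA CGG GAG TTC GCA AAG GGG GAA TGG AAT GAT ATG ATC AGC CAT GCA CCA ACG ACT GTG AAA AGC CAT — no ATG→stop ORF.
Frame -1: TAT GGC TTT TCA CAG TCG TTG GTG CAT GGC TGA TCA TAT CAT TCC ATT CCC CCT TTG CGA ACT CCC GTG ATC ACG ACG — no ATG→stop ORF.
Frame -2: ATG GCT TTT CAC AGT CGT TGG TGC ATG GCT GAT CAT ATC ATT CCA TTC CCC CTT TGC GAA CTC CCG TGA TCA CGA — ATG at 2, stop TGA at 68 → 69 nt; ATG at 26, stop TGA at 68 → 45 nt.
Frame -3: TGG CTT TTC ACA GTC GTT GGT GCA TGG CTG ATC ATA TCA TTC CAT TCC CCC TTT GCG AAC TCC CGT GAT CAC GAC — no ATG→stop ORF.
Longest: frame -2, positions 2–70, 69 nt = 23 codons = 22 aa. → 22 amino acids.

22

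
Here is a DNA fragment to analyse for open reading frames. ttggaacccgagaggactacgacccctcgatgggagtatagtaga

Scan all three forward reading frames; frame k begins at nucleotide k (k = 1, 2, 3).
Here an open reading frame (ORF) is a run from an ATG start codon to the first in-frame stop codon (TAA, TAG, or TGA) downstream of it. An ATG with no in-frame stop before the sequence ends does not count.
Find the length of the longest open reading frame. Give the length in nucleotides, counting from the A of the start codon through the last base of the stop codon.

Frame 1: TTG GAA CCC GAG AGG ACT ACG ACC CCT CGA TGG GAG TAT AGT AGA — no ATG→stop ORF.
Frame 2: TGG AAC CCG AGA GGA CTA CGA CCC CTC GAT GGG AGT ATA GTA — no ATG→stop ORF.
Frame 3: GGA ACC CGA GAG GAC TAC GAC CCC TCG ATG GGA GTA TAG TAG — ATG at 30, stop TAG at 39 → 12 nt.
Longest: frame 3, positions 30–41, 12 nt = 4 codons = 3 aa. → 12 nucleotides.

12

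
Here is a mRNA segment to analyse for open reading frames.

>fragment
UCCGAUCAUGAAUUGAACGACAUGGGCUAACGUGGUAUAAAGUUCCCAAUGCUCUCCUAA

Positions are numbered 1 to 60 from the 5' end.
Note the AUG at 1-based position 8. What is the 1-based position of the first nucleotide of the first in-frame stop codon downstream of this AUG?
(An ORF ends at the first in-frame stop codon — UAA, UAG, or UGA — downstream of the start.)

14

Codons from position 8: AUG (8–10), AAU (11–13), UGA (14–16).
UGA is a stop codon; it begins at position 14.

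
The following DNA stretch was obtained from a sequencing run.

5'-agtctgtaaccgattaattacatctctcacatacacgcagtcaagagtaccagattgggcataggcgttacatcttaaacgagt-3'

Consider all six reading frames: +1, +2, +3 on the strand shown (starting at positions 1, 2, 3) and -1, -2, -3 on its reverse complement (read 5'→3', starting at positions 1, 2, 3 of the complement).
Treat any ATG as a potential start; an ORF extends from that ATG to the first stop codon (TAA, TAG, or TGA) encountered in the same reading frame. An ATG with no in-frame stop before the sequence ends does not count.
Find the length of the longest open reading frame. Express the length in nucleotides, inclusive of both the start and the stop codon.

Reverse complement (5'→3'): ACTCGTTTAAGATGTAACGCCTATGCCCAATCTGGTACTCTTGACTGCGTGTATGTGAGAGATGTAATTAATCGGTTACAGACT
Frame +1: AGT CTG TAA CCG ATT AAT TAC ATC TCT CAC ATA CAC GCA GTC AAG AGT ACC AGA TTG GGC ATA GGC GTT ACA TCT TAA ACG AGT — no ATG→stop ORF.
Frame +2: GTC TGT AAC CGA TTA ATT ACA TCT CTC ACA TAC ACG CAG TCA AGA GTA CCA GAT TGG GCA TAG GCG TTA CAT CTT AAA CGA — no ATG→stop ORF.
Frame +3: TCT GTA ACC GAT TAA TTA CAT CTC TCA CAT ACA CGC AGT CAA GAG TAC CAG ATT GGG CAT AGG CGT TAC ATC TTA AAC GAG — no ATG→stop ORF.
Frame -1: ACT CGT TTA AGA TGT AAC GCC TAT GCC CAA TCT GGT ACT CTT GAC TGC GTG TAT GTG AGA GAT GTA ATT AAT CGG TTA CAG ACT — no ATG→stop ORF.
Frame -2: CTC GTT TAA GAT GTA ACG CCT ATG CCC AAT CTG GTA CTC TTG ACT GCG TGT ATG TGA GAG ATG TAA TTA ATC GGT TAC AGA — ATG at 23, stop TGA at 56 → 36 nt; ATG at 53, stop TGA at 56 → 6 nt; ATG at 62, stop TAA at 65 → 6 nt.
Frame -3: TCG TTT AAG ATG TAA CGC CTA TGC CCA ATC TGG TAC TCT TGA CTG CGT GTA TGT GAG AGA TGT AAT TAA TCG GTT ACA GAC — ATG at 12, stop TAA at 15 → 6 nt.
Longest: frame -2, positions 23–58, 36 nt = 12 codons = 11 aa. → 36 nucleotides.

36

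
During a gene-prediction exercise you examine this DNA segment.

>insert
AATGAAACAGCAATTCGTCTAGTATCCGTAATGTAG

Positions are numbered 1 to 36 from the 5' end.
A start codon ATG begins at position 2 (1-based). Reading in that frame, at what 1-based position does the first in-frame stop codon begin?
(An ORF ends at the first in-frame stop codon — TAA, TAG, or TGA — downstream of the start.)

Codons from position 2: ATG (2–4), AAA (5–7), CAG (8–10), CAA (11–13), TTC (14–16), GTC (17–19), TAG (20–22).
TAG is a stop codon; it begins at position 20.

20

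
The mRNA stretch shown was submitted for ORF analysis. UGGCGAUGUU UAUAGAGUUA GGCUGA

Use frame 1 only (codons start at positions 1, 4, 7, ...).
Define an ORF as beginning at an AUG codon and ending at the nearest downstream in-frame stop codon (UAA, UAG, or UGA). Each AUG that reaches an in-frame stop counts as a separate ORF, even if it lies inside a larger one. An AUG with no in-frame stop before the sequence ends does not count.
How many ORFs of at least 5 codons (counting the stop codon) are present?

0

Frame 1: UGG CGA UGU UUA UAG AGU UAG GCU — no AUG→stop ORF.
No ORF reaches 5 codons. Count = 0.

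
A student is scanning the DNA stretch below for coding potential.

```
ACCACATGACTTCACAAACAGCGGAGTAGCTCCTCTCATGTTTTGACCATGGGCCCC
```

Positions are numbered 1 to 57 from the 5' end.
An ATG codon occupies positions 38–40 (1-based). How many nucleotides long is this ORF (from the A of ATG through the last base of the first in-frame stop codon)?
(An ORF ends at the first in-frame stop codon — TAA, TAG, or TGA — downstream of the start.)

9

Codons from position 38: ATG (38–40), TTT (41–43), TGA (44–46).
TGA is the first in-frame stop; ORF spans 38–46, 9 nucleotides.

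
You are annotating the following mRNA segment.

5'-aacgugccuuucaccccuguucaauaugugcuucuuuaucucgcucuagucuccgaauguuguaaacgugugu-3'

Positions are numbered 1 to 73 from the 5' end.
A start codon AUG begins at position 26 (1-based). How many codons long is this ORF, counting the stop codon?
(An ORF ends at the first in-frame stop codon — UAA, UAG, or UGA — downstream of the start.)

Codons from position 26: AUG (26–28), UGC (29–31), UUC (32–34), UUU (35–37), AUC (38–40), UCG (41–43), CUC (44–46), UAG (47–49).
UAG is the first in-frame stop; that's 8 codons including the stop.

8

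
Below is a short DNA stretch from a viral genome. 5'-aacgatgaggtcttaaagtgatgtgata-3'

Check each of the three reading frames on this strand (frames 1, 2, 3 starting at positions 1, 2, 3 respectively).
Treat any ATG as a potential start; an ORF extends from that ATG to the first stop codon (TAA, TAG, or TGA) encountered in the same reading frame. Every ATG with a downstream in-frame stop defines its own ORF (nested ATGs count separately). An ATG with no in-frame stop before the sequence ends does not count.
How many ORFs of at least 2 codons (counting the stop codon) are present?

2

Frame 1: AAC GAT GAG GTC TTA AAG TGA TGT GAT — no ATG→stop ORF.
Frame 2: ACG ATG AGG TCT TAA AGT GAT GTG ATA — ATG at 5, stop TAA at 14 → 12 nt.
Frame 3: CGA TGA GGT CTT AAA GTG ATG TGA — ATG at 21, stop TGA at 24 → 6 nt.
ORFs ≥ 2 codons: frame 2 5–16 (4 codons), frame 3 21–26 (2 codons). Count = 2.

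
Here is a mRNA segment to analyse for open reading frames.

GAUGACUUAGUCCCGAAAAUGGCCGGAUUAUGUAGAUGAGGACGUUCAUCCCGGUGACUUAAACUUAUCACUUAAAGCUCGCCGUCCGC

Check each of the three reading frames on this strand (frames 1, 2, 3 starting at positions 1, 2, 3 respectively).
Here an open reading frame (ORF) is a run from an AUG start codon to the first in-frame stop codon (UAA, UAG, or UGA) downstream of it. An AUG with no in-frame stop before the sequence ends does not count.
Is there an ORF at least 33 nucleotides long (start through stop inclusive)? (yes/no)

no

Frame 1: GAU GAC UUA GUC CCG AAA AUG GCC GGA UUA UGU AGA UGA GGA CGU UCA UCC CGG UGA CUU AAA CUU AUC ACU UAA AGC UCG CCG UCC — AUG at 19, stop UGA at 37 → 21 nt.
Frame 2: AUG ACU UAG UCC CGA AAA UGG CCG GAU UAU GUA GAU GAG GAC GUU CAU CCC GGU GAC UUA AAC UUA UCA CUU AAA GCU CGC CGU CCG — AUG at 2, stop UAG at 8 → 9 nt.
Frame 3: UGA CUU AGU CCC GAA AAU GGC CGG AUU AUG UAG AUG AGG ACG UUC AUC CCG GUG ACU UAA ACU UAU CAC UUA AAG CUC GCC GUC CGC — AUG at 30, stop UAG at 33 → 6 nt; AUG at 36, stop UAA at 60 → 27 nt.
Largest ORF found is 27 nucleotides < 33, so no.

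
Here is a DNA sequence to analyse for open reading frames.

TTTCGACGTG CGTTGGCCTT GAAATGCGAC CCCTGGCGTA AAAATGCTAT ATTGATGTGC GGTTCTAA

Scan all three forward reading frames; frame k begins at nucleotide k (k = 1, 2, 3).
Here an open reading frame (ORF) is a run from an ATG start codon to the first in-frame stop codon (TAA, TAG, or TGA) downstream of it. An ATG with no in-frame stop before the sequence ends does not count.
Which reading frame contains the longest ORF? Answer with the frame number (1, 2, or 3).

3

Frame 1: TTT CGA CGT GCG TTG GCC TTG AAA TGC GAC CCC TGG CGT AAA AAT GCT ATA TTG ATG TGC GGT TCT — no ATG→stop ORF.
Frame 2: TTC GAC GTG CGT TGG CCT TGA AAT GCG ACC CCT GGC GTA AAA ATG CTA TAT TGA TGT GCG GTT CTA — ATG at 44, stop TGA at 53 → 12 nt.
Frame 3: TCG ACG TGC GTT GGC CTT GAA ATG CGA CCC CTG GCG TAA AAA TGC TAT ATT GAT GTG CGG TTC TAA — ATG at 24, stop TAA at 39 → 18 nt.
Longest ORF is 18 nt in frame 3 (positions 24–41).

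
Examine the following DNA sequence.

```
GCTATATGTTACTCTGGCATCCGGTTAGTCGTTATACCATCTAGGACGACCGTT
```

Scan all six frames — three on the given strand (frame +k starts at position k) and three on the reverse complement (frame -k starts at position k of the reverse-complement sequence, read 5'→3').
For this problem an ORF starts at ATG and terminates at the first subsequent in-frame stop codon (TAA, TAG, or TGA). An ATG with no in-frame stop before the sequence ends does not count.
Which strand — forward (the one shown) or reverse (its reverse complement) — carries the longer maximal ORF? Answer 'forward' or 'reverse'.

forward

Reverse complement (5'→3'): AACGGTCGTCCTAGATGGTATAACGACTAACCGGATGCCAGAGTAACATATAGC
Frame +1: GCT ATA TGT TAC TCT GGC ATC CGG TTA GTC GTT ATA CCA TCT AGG ACG ACC GTT — no ATG→stop ORF.
Frame +2: CTA TAT GTT ACT CTG GCA TCC GGT TAG TCG TTA TAC CAT CTA GGA CGA CCG — no ATG→stop ORF.
Frame +3: TAT ATG TTA CTC TGG CAT CCG GTT AGT CGT TAT ACC ATC TAG GAC GAC CGT — ATG at 6, stop TAG at 42 → 39 nt.
Frame -1: AAC GGT CGT CCT AGA TGG TAT AAC GAC TAA CCG GAT GCC AGA GTA ACA TAT AGC — no ATG→stop ORF.
Frame -2: ACG GTC GTC CTA GAT GGT ATA ACG ACT AAC CGG ATG CCA GAG TAA CAT ATA — ATG at 35, stop TAA at 44 → 12 nt.
Frame -3: CGG TCG TCC TAG ATG GTA TAA CGA CTA ACC GGA TGC CAG AGT AAC ATA TAG — ATG at 15, stop TAA at 21 → 9 nt.
Forward-strand max 39 nt; reverse-strand max 12 nt. The forward strand has the longer ORF.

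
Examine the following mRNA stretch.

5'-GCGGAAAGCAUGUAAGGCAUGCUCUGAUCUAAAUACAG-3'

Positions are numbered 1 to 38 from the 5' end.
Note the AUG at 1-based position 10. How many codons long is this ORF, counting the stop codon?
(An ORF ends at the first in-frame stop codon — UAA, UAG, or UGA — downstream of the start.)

Codons from position 10: AUG (10–12), UAA (13–15).
UAA is the first in-frame stop; that's 2 codons including the stop.

2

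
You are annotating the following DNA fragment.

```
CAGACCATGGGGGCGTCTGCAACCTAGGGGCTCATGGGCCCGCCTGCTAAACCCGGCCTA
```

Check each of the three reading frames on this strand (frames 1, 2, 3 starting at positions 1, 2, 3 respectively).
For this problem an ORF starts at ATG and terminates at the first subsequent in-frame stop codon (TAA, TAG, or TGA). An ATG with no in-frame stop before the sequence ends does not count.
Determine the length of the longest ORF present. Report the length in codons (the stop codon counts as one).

Frame 1: CAG ACC ATG GGG GCG TCT GCA ACC TAG GGG CTC ATG GGC CCG CCT GCT AAA CCC GGC CTA — ATG at 7, stop TAG at 25 → 21 nt.
Frame 2: AGA CCA TGG GGG CGT CTG CAA CCT AGG GGC TCA TGG GCC CGC CTG CTA AAC CCG GCC — no ATG→stop ORF.
Frame 3: GAC CAT GGG GGC GTC TGC AAC CTA GGG GCT CAT GGG CCC GCC TGC TAA ACC CGG CCT — no ATG→stop ORF.
Longest: frame 1, positions 7–27, 21 nt = 7 codons = 6 aa. → 7 codons.

7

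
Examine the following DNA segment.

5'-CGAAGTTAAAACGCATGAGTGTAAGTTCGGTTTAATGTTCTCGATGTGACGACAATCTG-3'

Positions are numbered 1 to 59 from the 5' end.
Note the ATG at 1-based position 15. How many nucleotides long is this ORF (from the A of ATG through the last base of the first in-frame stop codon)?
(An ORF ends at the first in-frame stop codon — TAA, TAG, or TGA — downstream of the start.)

21

Codons from position 15: ATG (15–17), AGT (18–20), GTA (21–23), AGT (24–26), TCG (27–29), GTT (30–32), TAA (33–35).
TAA is the first in-frame stop; ORF spans 15–35, 21 nucleotides.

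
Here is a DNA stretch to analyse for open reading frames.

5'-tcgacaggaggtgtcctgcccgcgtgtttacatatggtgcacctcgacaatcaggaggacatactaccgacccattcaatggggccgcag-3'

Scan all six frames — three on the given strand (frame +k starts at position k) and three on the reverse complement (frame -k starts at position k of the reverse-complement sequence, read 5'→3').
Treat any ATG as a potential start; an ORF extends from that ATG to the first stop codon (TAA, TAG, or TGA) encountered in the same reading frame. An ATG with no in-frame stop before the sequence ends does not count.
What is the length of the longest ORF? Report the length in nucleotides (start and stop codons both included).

12

Reverse complement (5'→3'): CTGCGGCCCCATTGAATGGGTCGGTAGTATGTCCTCCTGATTGTCGAGGTGCACCATATGTAAACACGCGGGCAGGACACCTCCTGTCGA
Frame +1: TCG ACA GGA GGT GTC CTG CCC GCG TGT TTA CAT ATG GTG CAC CTC GAC AAT CAG GAG GAC ATA CTA CCG ACC CAT TCA ATG GGG CCG CAG — no ATG→stop ORF.
Frame +2: CGA CAG GAG GTG TCC TGC CCG CGT GTT TAC ATA TGG TGC ACC TCG ACA ATC AGG AGG ACA TAC TAC CGA CCC ATT CAA TGG GGC CGC — no ATG→stop ORF.
Frame +3: GAC AGG AGG TGT CCT GCC CGC GTG TTT ACA TAT GGT GCA CCT CGA CAA TCA GGA GGA CAT ACT ACC GAC CCA TTC AAT GGG GCC GCA — no ATG→stop ORF.
Frame -1: CTG CGG CCC CAT TGA ATG GGT CGG TAG TAT GTC CTC CTG ATT GTC GAG GTG CAC CAT ATG TAA ACA CGC GGG CAG GAC ACC TCC TGT CGA — ATG at 16, stop TAG at 25 → 12 nt; ATG at 58, stop TAA at 61 → 6 nt.
Frame -2: TGC GGC CCC ATT GAA TGG GTC GGT AGT ATG TCC TCC TGA TTG TCG AGG TGC ACC ATA TGT AAA CAC GCG GGC AGG ACA CCT CCT GTC — ATG at 29, stop TGA at 38 → 12 nt.
Frame -3: GCG GCC CCA TTG AAT GGG TCG GTA GTA TGT CCT CCT GAT TGT CGA GGT GCA CCA TAT GTA AAC ACG CGG GCA GGA CAC CTC CTG TCG — no ATG→stop ORF.
Longest: frame -1, positions 16–27, 12 nt = 4 codons = 3 aa. → 12 nucleotides.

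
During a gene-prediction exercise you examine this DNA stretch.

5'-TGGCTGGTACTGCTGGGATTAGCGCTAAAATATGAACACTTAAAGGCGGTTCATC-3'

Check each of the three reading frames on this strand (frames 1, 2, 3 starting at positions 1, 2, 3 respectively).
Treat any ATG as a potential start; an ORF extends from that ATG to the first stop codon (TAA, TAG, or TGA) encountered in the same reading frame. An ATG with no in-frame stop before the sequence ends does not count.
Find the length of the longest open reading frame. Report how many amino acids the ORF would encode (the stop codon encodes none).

Frame 1: TGG CTG GTA CTG CTG GGA TTA GCG CTA AAA TAT GAA CAC TTA AAG GCG GTT CAT — no ATG→stop ORF.
Frame 2: GGC TGG TAC TGC TGG GAT TAG CGC TAA AAT ATG AAC ACT TAA AGG CGG TTC ATC — ATG at 32, stop TAA at 41 → 12 nt.
Frame 3: GCT GGT ACT GCT GGG ATT AGC GCT AAA ATA TGA ACA CTT AAA GGC GGT TCA — no ATG→stop ORF.
Longest: frame 2, positions 32–43, 12 nt = 4 codons = 3 aa. → 3 amino acids.

3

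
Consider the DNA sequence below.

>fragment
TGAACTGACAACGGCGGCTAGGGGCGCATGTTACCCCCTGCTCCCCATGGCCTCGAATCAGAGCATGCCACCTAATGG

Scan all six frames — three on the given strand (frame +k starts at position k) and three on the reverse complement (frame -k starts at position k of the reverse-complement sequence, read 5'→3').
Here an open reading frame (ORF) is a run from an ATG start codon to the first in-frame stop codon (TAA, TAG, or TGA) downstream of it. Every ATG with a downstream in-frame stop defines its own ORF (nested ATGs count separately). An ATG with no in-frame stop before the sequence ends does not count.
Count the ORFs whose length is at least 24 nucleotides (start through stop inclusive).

Reverse complement (5'→3'): CCATTAGGTGGCATGCTCTGATTCGAGGCCATGGGGAGCAGGGGGTAACATGCGCCCCTAGCCGCCGTTGTCAGTTCA
Frame +1: TGA ACT GAC AAC GGC GGC TAG GGG CGC ATG TTA CCC CCT GCT CCC CAT GGC CTC GAA TCA GAG CAT GCC ACC TAA TGG — ATG at 28, stop TAA at 73 → 48 nt.
Frame +2: GAA CTG ACA ACG GCG GCT AGG GGC GCA TGT TAC CCC CTG CTC CCC ATG GCC TCG AAT CAG AGC ATG CCA CCT AAT — no ATG→stop ORF.
Frame +3: AAC TGA CAA CGG CGG CTA GGG GCG CAT GTT ACC CCC TGC TCC CCA TGG CCT CGA ATC AGA GCA TGC CAC CTA ATG — no ATG→stop ORF.
Frame -1: CCA TTA GGT GGC ATG CTC TGA TTC GAG GCC ATG GGG AGC AGG GGG TAA CAT GCG CCC CTA GCC GCC GTT GTC AGT TCA — ATG at 13, stop TGA at 19 → 9 nt; ATG at 31, stop TAA at 46 → 18 nt.
Frame -2: CAT TAG GTG GCA TGC TCT GAT TCG AGG CCA TGG GGA GCA GGG GGT AAC ATG CGC CCC TAG CCG CCG TTG TCA GTT — ATG at 50, stop TAG at 59 → 12 nt.
Frame -3: ATT AGG TGG CAT GCT CTG ATT CGA GGC CAT GGG GAG CAG GGG GTA ACA TGC GCC CCT AGC CGC CGT TGT CAG TTC — no ATG→stop ORF.
ORFs ≥ 24 nucleotides: frame +1 28–75 (48 nucleotides). Count = 1.

1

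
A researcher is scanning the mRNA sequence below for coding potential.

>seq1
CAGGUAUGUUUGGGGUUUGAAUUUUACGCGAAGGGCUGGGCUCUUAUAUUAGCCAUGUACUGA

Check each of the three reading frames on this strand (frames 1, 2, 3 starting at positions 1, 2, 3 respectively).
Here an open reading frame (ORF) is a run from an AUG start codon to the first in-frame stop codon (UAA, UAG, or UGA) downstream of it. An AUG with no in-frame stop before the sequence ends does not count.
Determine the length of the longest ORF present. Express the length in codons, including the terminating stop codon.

5

Frame 1: CAG GUA UGU UUG GGG UUU GAA UUU UAC GCG AAG GGC UGG GCU CUU AUA UUA GCC AUG UAC UGA — AUG at 55, stop UGA at 61 → 9 nt.
Frame 2: AGG UAU GUU UGG GGU UUG AAU UUU ACG CGA AGG GCU GGG CUC UUA UAU UAG CCA UGU ACU — no AUG→stop ORF.
Frame 3: GGU AUG UUU GGG GUU UGA AUU UUA CGC GAA GGG CUG GGC UCU UAU AUU AGC CAU GUA CUG — AUG at 6, stop UGA at 18 → 15 nt.
Longest: frame 3, positions 6–20, 15 nt = 5 codons = 4 aa. → 5 codons.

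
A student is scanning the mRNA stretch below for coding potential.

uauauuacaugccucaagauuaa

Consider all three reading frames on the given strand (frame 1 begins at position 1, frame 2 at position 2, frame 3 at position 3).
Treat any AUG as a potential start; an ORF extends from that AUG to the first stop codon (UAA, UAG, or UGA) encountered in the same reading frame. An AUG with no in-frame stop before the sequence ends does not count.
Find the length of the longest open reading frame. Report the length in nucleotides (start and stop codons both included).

15

Frame 1: UAU AUU ACA UGC CUC AAG AUU — no AUG→stop ORF.
Frame 2: AUA UUA CAU GCC UCA AGA UUA — no AUG→stop ORF.
Frame 3: UAU UAC AUG CCU CAA GAU UAA — AUG at 9, stop UAA at 21 → 15 nt.
Longest: frame 3, positions 9–23, 15 nt = 5 codons = 4 aa. → 15 nucleotides.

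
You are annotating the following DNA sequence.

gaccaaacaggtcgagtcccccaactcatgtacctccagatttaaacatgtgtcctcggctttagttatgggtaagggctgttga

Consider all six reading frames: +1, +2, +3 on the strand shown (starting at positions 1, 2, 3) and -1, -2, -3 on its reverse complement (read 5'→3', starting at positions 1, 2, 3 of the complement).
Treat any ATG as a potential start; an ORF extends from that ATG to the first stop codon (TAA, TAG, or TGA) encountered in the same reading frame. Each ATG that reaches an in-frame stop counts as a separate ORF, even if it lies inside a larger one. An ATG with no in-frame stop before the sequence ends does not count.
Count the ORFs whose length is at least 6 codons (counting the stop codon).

4

Reverse complement (5'→3'): TCAACAGCCCTTACCCATAACTAAAGCCGAGGACACATGTTTAAATCTGGAGGTACATGAGTTGGGGGACTCGACCTGTTTGGTC
Frame +1: GAC CAA ACA GGT CGA GTC CCC CAA CTC ATG TAC CTC CAG ATT TAA ACA TGT GTC CTC GGC TTT AGT TAT GGG TAA GGG CTG TTG — ATG at 28, stop TAA at 43 → 18 nt.
Frame +2: ACC AAA CAG GTC GAG TCC CCC AAC TCA TGT ACC TCC AGA TTT AAA CAT GTG TCC TCG GCT TTA GTT ATG GGT AAG GGC TGT TGA — ATG at 68, stop TGA at 83 → 18 nt.
Frame +3: CCA AAC AGG TCG AGT CCC CCA ACT CAT GTA CCT CCA GAT TTA AAC ATG TGT CCT CGG CTT TAG TTA TGG GTA AGG GCT GTT — ATG at 48, stop TAG at 63 → 18 nt.
Frame -1: TCA ACA GCC CTT ACC CAT AAC TAA AGC CGA GGA CAC ATG TTT AAA TCT GGA GGT ACA TGA GTT GGG GGA CTC GAC CTG TTT GGT — ATG at 37, stop TGA at 58 → 24 nt.
Frame -2: CAA CAG CCC TTA CCC ATA ACT AAA GCC GAG GAC ACA TGT TTA AAT CTG GAG GTA CAT GAG TTG GGG GAC TCG ACC TGT TTG GTC — no ATG→stop ORF.
Frame -3: AAC AGC CCT TAC CCA TAA CTA AAG CCG AGG ACA CAT GTT TAA ATC TGG AGG TAC ATG AGT TGG GGG ACT CGA CCT GTT TGG — no ATG→stop ORF.
ORFs ≥ 6 codons: frame +1 28–45 (6 codons), frame +2 68–85 (6 codons), frame +3 48–65 (6 codons), frame -1 37–60 (8 codons). Count = 4.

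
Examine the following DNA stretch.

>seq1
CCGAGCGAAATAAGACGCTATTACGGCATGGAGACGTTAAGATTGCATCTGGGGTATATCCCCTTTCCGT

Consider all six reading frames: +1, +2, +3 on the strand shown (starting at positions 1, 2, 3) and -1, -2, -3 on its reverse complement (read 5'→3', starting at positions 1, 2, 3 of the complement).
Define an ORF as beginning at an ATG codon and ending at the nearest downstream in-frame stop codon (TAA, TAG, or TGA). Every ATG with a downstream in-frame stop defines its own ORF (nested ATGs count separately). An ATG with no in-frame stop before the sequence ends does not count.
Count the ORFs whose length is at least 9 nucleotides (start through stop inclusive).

2

Reverse complement (5'→3'): ACGGAAAGGGGATATACCCCAGATGCAATCTTAACGTCTCCATGCCGTAATAGCGTCTTATTTCGCTCGG
Frame +1: CCG AGC GAA ATA AGA CGC TAT TAC GGC ATG GAG ACG TTA AGA TTG CAT CTG GGG TAT ATC CCC TTT CCG — no ATG→stop ORF.
Frame +2: CGA GCG AAA TAA GAC GCT ATT ACG GCA TGG AGA CGT TAA GAT TGC ATC TGG GGT ATA TCC CCT TTC CGT — no ATG→stop ORF.
Frame +3: GAG CGA AAT AAG ACG CTA TTA CGG CAT GGA GAC GTT AAG ATT GCA TCT GGG GTA TAT CCC CTT TCC — no ATG→stop ORF.
Frame -1: ACG GAA AGG GGA TAT ACC CCA GAT GCA ATC TTA ACG TCT CCA TGC CGT AAT AGC GTC TTA TTT CGC TCG — no ATG→stop ORF.
Frame -2: CGG AAA GGG GAT ATA CCC CAG ATG CAA TCT TAA CGT CTC CAT GCC GTA ATA GCG TCT TAT TTC GCT CGG — ATG at 23, stop TAA at 32 → 12 nt.
Frame -3: GGA AAG GGG ATA TAC CCC AGA TGC AAT CTT AAC GTC TCC ATG CCG TAA TAG CGT CTT ATT TCG CTC — ATG at 42, stop TAA at 48 → 9 nt.
ORFs ≥ 9 nucleotides: frame -2 23–34 (12 nucleotides), frame -3 42–50 (9 nucleotides). Count = 2.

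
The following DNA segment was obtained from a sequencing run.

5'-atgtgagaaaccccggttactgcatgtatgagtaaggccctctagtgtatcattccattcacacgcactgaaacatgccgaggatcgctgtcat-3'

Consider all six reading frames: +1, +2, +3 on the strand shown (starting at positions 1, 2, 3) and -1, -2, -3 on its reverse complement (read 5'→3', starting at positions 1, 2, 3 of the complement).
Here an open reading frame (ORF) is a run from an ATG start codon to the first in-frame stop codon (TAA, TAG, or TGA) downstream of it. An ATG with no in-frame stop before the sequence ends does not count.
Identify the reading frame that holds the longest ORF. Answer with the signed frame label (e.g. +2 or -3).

-1

Reverse complement (5'→3'): ATGACAGCGATCCTCGGCATGTTTCAGTGCGTGTGAATGGAATGATACACTAGAGGGCCTTACTCATACATGCAGTAACCGGGGTTTCTCACAT
Frame +1: ATG TGA GAA ACC CCG GTT ACT GCA TGT ATG AGT AAG GCC CTC TAG TGT ATC ATT CCA TTC ACA CGC ACT GAA ACA TGC CGA GGA TCG CTG TCA — ATG at 1, stop TGA at 4 → 6 nt; ATG at 28, stop TAG at 43 → 18 nt.
Frame +2: TGT GAG AAA CCC CGG TTA CTG CAT GTA TGA GTA AGG CCC TCT AGT GTA TCA TTC CAT TCA CAC GCA CTG AAA CAT GCC GAG GAT CGC TGT CAT — no ATG→stop ORF.
Frame +3: GTG AGA AAC CCC GGT TAC TGC ATG TAT GAG TAA GGC CCT CTA GTG TAT CAT TCC ATT CAC ACG CAC TGA AAC ATG CCG AGG ATC GCT GTC — ATG at 24, stop TAA at 33 → 12 nt.
Frame -1: ATG ACA GCG ATC CTC GGC ATG TTT CAG TGC GTG TGA ATG GAA TGA TAC ACT AGA GGG CCT TAC TCA TAC ATG CAG TAA CCG GGG TTT CTC ACA — ATG at 1, stop TGA at 34 → 36 nt; ATG at 19, stop TGA at 34 → 18 nt; ATG at 37, stop TGA at 43 → 9 nt; ATG at 70, stop TAA at 76 → 9 nt.
Frame -2: TGA CAG CGA TCC TCG GCA TGT TTC AGT GCG TGT GAA TGG AAT GAT ACA CTA GAG GGC CTT ACT CAT ACA TGC AGT AAC CGG GGT TTC TCA CAT — no ATG→stop ORF.
Frame -3: GAC AGC GAT CCT CGG CAT GTT TCA GTG CGT GTG AAT GGA ATG ATA CAC TAG AGG GCC TTA CTC ATA CAT GCA GTA ACC GGG GTT TCT CAC — ATG at 42, stop TAG at 51 → 12 nt.
Longest ORF is 36 nt in frame -1 (positions 1–36).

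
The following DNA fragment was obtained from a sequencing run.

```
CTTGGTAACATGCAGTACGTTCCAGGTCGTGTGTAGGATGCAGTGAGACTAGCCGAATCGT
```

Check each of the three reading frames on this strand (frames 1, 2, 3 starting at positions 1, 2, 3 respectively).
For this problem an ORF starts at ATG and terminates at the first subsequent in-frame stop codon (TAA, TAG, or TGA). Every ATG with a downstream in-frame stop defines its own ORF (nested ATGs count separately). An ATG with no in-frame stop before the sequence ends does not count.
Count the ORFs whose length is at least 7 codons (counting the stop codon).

1

Frame 1: CTT GGT AAC ATG CAG TAC GTT CCA GGT CGT GTG TAG GAT GCA GTG AGA CTA GCC GAA TCG — ATG at 10, stop TAG at 34 → 27 nt.
Frame 2: TTG GTA ACA TGC AGT ACG TTC CAG GTC GTG TGT AGG ATG CAG TGA GAC TAG CCG AAT CGT — ATG at 38, stop TGA at 44 → 9 nt.
Frame 3: TGG TAA CAT GCA GTA CGT TCC AGG TCG TGT GTA GGA TGC AGT GAG ACT AGC CGA ATC — no ATG→stop ORF.
ORFs ≥ 7 codons: frame 1 10–36 (9 codons). Count = 1.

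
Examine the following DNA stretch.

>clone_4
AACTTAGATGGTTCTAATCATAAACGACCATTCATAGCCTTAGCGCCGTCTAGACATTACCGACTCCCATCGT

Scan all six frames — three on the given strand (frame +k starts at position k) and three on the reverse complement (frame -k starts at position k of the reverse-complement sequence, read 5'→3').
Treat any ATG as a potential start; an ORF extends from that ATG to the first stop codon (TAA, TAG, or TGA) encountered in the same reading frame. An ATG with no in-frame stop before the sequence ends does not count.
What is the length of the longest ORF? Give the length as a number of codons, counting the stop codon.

Reverse complement (5'→3'): ACGATGGGAGTCGGTAATGTCTAGACGGCGCTAAGGCTATGAATGGTCGTTTATGATTAGAACCATCTAAGTT
Frame +1: AAC TTA GAT GGT TCT AAT CAT AAA CGA CCA TTC ATA GCC TTA GCG CCG TCT AGA CAT TAC CGA CTC CCA TCG — no ATG→stop ORF.
Frame +2: ACT TAG ATG GTT CTA ATC ATA AAC GAC CAT TCA TAG CCT TAG CGC CGT CTA GAC ATT ACC GAC TCC CAT CGT — ATG at 8, stop TAG at 35 → 30 nt.
Frame +3: CTT AGA TGG TTC TAA TCA TAA ACG ACC ATT CAT AGC CTT AGC GCC GTC TAG ACA TTA CCG ACT CCC ATC — no ATG→stop ORF.
Frame -1: ACG ATG GGA GTC GGT AAT GTC TAG ACG GCG CTA AGG CTA TGA ATG GTC GTT TAT GAT TAG AAC CAT CTA AGT — ATG at 4, stop TAG at 22 → 21 nt; ATG at 43, stop TAG at 58 → 18 nt.
Frame -2: CGA TGG GAG TCG GTA ATG TCT AGA CGG CGC TAA GGC TAT GAA TGG TCG TTT ATG ATT AGA ACC ATC TAA GTT — ATG at 17, stop TAA at 32 → 18 nt; ATG at 53, stop TAA at 68 → 18 nt.
Frame -3: GAT GGG AGT CGG TAA TGT CTA GAC GGC GCT AAG GCT ATG AAT GGT CGT TTA TGA TTA GAA CCA TCT AAG — ATG at 39, stop TGA at 54 → 18 nt.
Longest: frame +2, positions 8–37, 30 nt = 10 codons = 9 aa. → 10 codons.

10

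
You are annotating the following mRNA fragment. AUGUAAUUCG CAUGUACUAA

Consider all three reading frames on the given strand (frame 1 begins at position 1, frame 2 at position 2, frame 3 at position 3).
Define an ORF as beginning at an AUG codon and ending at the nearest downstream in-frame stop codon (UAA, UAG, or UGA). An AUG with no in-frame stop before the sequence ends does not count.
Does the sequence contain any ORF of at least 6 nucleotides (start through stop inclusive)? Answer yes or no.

Frame 1: AUG UAA UUC GCA UGU ACU — AUG at 1, stop UAA at 4 → 6 nt.
Frame 2: UGU AAU UCG CAU GUA CUA — no AUG→stop ORF.
Frame 3: GUA AUU CGC AUG UAC UAA — AUG at 12, stop UAA at 18 → 9 nt.
Frame 1 has an ORF of 6 nucleotides (positions 1–6) ≥ 6, so yes.

yes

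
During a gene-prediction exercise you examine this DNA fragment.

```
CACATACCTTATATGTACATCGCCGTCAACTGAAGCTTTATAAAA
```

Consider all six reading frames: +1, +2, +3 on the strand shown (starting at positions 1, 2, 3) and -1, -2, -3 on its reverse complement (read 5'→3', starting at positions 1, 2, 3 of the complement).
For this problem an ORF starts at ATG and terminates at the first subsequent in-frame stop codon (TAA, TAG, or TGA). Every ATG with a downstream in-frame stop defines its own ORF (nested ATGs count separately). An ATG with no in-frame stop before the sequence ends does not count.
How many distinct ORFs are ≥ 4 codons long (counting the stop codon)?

Reverse complement (5'→3'): TTTTATAAAGCTTCAGTTGACGGCGATGTACATATAAGGTATGTG
Frame +1: CAC ATA CCT TAT ATG TAC ATC GCC GTC AAC TGA AGC TTT ATA AAA — ATG at 13, stop TGA at 31 → 21 nt.
Frame +2: ACA TAC CTT ATA TGT ACA TCG CCG TCA ACT GAA GCT TTA TAA — no ATG→stop ORF.
Frame +3: CAT ACC TTA TAT GTA CAT CGC CGT CAA CTG AAG CTT TAT AAA — no ATG→stop ORF.
Frame -1: TTT TAT AAA GCT TCA GTT GAC GGC GAT GTA CAT ATA AGG TAT GTG — no ATG→stop ORF.
Frame -2: TTT ATA AAG CTT CAG TTG ACG GCG ATG TAC ATA TAA GGT ATG — ATG at 26, stop TAA at 35 → 12 nt.
Frame -3: TTA TAA AGC TTC AGT TGA CGG CGA TGT ACA TAT AAG GTA TGT — no ATG→stop ORF.
ORFs ≥ 4 codons: frame +1 13–33 (7 codons), frame -2 26–37 (4 codons). Count = 2.

2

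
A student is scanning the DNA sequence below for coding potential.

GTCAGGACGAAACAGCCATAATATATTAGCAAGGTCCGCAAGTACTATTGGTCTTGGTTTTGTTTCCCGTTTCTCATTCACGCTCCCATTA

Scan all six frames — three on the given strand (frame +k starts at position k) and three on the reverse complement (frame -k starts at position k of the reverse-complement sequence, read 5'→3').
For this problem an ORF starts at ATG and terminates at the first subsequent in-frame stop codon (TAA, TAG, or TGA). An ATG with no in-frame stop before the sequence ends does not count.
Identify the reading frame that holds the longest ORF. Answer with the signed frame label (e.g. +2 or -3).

Reverse complement (5'→3'): TAATGGGAGCGTGAATGAGAAACGGGAAACAAAACCAAGACCAATAGTACTTGCGGACCTTGCTAATATATTATGGCTGTTTCGTCCTGAC
Frame +1: GTC AGG ACG AAA CAG CCA TAA TAT ATT AGC AAG GTC CGC AAG TAC TAT TGG TCT TGG TTT TGT TTC CCG TTT CTC ATT CAC GCT CCC ATT — no ATG→stop ORF.
Frame +2: TCA GGA CGA AAC AGC CAT AAT ATA TTA GCA AGG TCC GCA AGT ACT ATT GGT CTT GGT TTT GTT TCC CGT TTC TCA TTC ACG CTC CCA TTA — no ATG→stop ORF.
Frame +3: CAG GAC GAA ACA GCC ATA ATA TAT TAG CAA GGT CCG CAA GTA CTA TTG GTC TTG GTT TTG TTT CCC GTT TCT CAT TCA CGC TCC CAT — no ATG→stop ORF.
Frame -1: TAA TGG GAG CGT GAA TGA GAA ACG GGA AAC AAA ACC AAG ACC AAT AGT ACT TGC GGA CCT TGC TAA TAT ATT ATG GCT GTT TCG TCC TGA — ATG at 73, stop TGA at 88 → 18 nt.
Frame -2: AAT GGG AGC GTG AAT GAG AAA CGG GAA ACA AAA CCA AGA CCA ATA GTA CTT GCG GAC CTT GCT AAT ATA TTA TGG CTG TTT CGT CCT GAC — no ATG→stop ORF.
Frame -3: ATG GGA GCG TGA ATG AGA AAC GGG AAA CAA AAC CAA GAC CAA TAG TAC TTG CGG ACC TTG CTA ATA TAT TAT GGC TGT TTC GTC CTG — ATG at 3, stop TGA at 12 → 12 nt; ATG at 15, stop TAG at 45 → 33 nt.
Longest ORF is 33 nt in frame -3 (positions 15–47).

-3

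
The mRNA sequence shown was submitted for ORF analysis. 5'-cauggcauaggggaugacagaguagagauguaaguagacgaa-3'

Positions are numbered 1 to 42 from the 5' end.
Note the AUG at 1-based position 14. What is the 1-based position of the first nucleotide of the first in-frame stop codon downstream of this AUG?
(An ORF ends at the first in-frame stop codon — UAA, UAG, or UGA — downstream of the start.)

Codons from position 14: AUG (14–16), ACA (17–19), GAG (20–22), UAG (23–25).
UAG is a stop codon; it begins at position 23.

23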